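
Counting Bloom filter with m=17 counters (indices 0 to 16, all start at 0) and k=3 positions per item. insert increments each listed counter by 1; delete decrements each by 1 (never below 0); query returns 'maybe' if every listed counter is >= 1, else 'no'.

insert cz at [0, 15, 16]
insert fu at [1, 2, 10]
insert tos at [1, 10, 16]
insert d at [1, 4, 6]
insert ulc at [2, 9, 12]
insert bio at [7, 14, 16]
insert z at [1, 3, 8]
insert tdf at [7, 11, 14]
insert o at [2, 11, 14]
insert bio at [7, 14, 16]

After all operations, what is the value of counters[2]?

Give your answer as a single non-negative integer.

Step 1: insert cz at [0, 15, 16] -> counters=[1,0,0,0,0,0,0,0,0,0,0,0,0,0,0,1,1]
Step 2: insert fu at [1, 2, 10] -> counters=[1,1,1,0,0,0,0,0,0,0,1,0,0,0,0,1,1]
Step 3: insert tos at [1, 10, 16] -> counters=[1,2,1,0,0,0,0,0,0,0,2,0,0,0,0,1,2]
Step 4: insert d at [1, 4, 6] -> counters=[1,3,1,0,1,0,1,0,0,0,2,0,0,0,0,1,2]
Step 5: insert ulc at [2, 9, 12] -> counters=[1,3,2,0,1,0,1,0,0,1,2,0,1,0,0,1,2]
Step 6: insert bio at [7, 14, 16] -> counters=[1,3,2,0,1,0,1,1,0,1,2,0,1,0,1,1,3]
Step 7: insert z at [1, 3, 8] -> counters=[1,4,2,1,1,0,1,1,1,1,2,0,1,0,1,1,3]
Step 8: insert tdf at [7, 11, 14] -> counters=[1,4,2,1,1,0,1,2,1,1,2,1,1,0,2,1,3]
Step 9: insert o at [2, 11, 14] -> counters=[1,4,3,1,1,0,1,2,1,1,2,2,1,0,3,1,3]
Step 10: insert bio at [7, 14, 16] -> counters=[1,4,3,1,1,0,1,3,1,1,2,2,1,0,4,1,4]
Final counters=[1,4,3,1,1,0,1,3,1,1,2,2,1,0,4,1,4] -> counters[2]=3

Answer: 3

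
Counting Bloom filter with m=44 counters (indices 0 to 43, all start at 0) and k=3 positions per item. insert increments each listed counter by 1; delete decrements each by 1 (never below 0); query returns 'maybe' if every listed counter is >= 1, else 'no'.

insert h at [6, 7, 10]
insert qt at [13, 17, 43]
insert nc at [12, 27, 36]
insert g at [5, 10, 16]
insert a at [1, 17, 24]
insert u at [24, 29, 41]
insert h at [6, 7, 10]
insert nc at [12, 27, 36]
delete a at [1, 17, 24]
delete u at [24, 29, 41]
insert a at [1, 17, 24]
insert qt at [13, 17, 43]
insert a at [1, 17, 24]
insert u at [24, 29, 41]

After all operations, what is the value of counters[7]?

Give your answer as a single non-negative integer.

Answer: 2

Derivation:
Step 1: insert h at [6, 7, 10] -> counters=[0,0,0,0,0,0,1,1,0,0,1,0,0,0,0,0,0,0,0,0,0,0,0,0,0,0,0,0,0,0,0,0,0,0,0,0,0,0,0,0,0,0,0,0]
Step 2: insert qt at [13, 17, 43] -> counters=[0,0,0,0,0,0,1,1,0,0,1,0,0,1,0,0,0,1,0,0,0,0,0,0,0,0,0,0,0,0,0,0,0,0,0,0,0,0,0,0,0,0,0,1]
Step 3: insert nc at [12, 27, 36] -> counters=[0,0,0,0,0,0,1,1,0,0,1,0,1,1,0,0,0,1,0,0,0,0,0,0,0,0,0,1,0,0,0,0,0,0,0,0,1,0,0,0,0,0,0,1]
Step 4: insert g at [5, 10, 16] -> counters=[0,0,0,0,0,1,1,1,0,0,2,0,1,1,0,0,1,1,0,0,0,0,0,0,0,0,0,1,0,0,0,0,0,0,0,0,1,0,0,0,0,0,0,1]
Step 5: insert a at [1, 17, 24] -> counters=[0,1,0,0,0,1,1,1,0,0,2,0,1,1,0,0,1,2,0,0,0,0,0,0,1,0,0,1,0,0,0,0,0,0,0,0,1,0,0,0,0,0,0,1]
Step 6: insert u at [24, 29, 41] -> counters=[0,1,0,0,0,1,1,1,0,0,2,0,1,1,0,0,1,2,0,0,0,0,0,0,2,0,0,1,0,1,0,0,0,0,0,0,1,0,0,0,0,1,0,1]
Step 7: insert h at [6, 7, 10] -> counters=[0,1,0,0,0,1,2,2,0,0,3,0,1,1,0,0,1,2,0,0,0,0,0,0,2,0,0,1,0,1,0,0,0,0,0,0,1,0,0,0,0,1,0,1]
Step 8: insert nc at [12, 27, 36] -> counters=[0,1,0,0,0,1,2,2,0,0,3,0,2,1,0,0,1,2,0,0,0,0,0,0,2,0,0,2,0,1,0,0,0,0,0,0,2,0,0,0,0,1,0,1]
Step 9: delete a at [1, 17, 24] -> counters=[0,0,0,0,0,1,2,2,0,0,3,0,2,1,0,0,1,1,0,0,0,0,0,0,1,0,0,2,0,1,0,0,0,0,0,0,2,0,0,0,0,1,0,1]
Step 10: delete u at [24, 29, 41] -> counters=[0,0,0,0,0,1,2,2,0,0,3,0,2,1,0,0,1,1,0,0,0,0,0,0,0,0,0,2,0,0,0,0,0,0,0,0,2,0,0,0,0,0,0,1]
Step 11: insert a at [1, 17, 24] -> counters=[0,1,0,0,0,1,2,2,0,0,3,0,2,1,0,0,1,2,0,0,0,0,0,0,1,0,0,2,0,0,0,0,0,0,0,0,2,0,0,0,0,0,0,1]
Step 12: insert qt at [13, 17, 43] -> counters=[0,1,0,0,0,1,2,2,0,0,3,0,2,2,0,0,1,3,0,0,0,0,0,0,1,0,0,2,0,0,0,0,0,0,0,0,2,0,0,0,0,0,0,2]
Step 13: insert a at [1, 17, 24] -> counters=[0,2,0,0,0,1,2,2,0,0,3,0,2,2,0,0,1,4,0,0,0,0,0,0,2,0,0,2,0,0,0,0,0,0,0,0,2,0,0,0,0,0,0,2]
Step 14: insert u at [24, 29, 41] -> counters=[0,2,0,0,0,1,2,2,0,0,3,0,2,2,0,0,1,4,0,0,0,0,0,0,3,0,0,2,0,1,0,0,0,0,0,0,2,0,0,0,0,1,0,2]
Final counters=[0,2,0,0,0,1,2,2,0,0,3,0,2,2,0,0,1,4,0,0,0,0,0,0,3,0,0,2,0,1,0,0,0,0,0,0,2,0,0,0,0,1,0,2] -> counters[7]=2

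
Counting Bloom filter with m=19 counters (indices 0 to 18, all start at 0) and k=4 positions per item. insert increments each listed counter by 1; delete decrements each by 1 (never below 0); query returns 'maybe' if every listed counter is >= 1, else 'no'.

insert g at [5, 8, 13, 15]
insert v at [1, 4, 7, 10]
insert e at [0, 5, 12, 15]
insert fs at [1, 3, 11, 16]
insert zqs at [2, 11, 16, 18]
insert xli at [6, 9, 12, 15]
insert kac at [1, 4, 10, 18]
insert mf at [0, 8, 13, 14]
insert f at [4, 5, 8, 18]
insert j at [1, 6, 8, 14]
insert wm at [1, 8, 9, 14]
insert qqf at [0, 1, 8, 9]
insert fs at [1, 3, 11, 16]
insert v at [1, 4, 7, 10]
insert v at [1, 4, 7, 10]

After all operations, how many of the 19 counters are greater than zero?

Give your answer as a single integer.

Answer: 18

Derivation:
Step 1: insert g at [5, 8, 13, 15] -> counters=[0,0,0,0,0,1,0,0,1,0,0,0,0,1,0,1,0,0,0]
Step 2: insert v at [1, 4, 7, 10] -> counters=[0,1,0,0,1,1,0,1,1,0,1,0,0,1,0,1,0,0,0]
Step 3: insert e at [0, 5, 12, 15] -> counters=[1,1,0,0,1,2,0,1,1,0,1,0,1,1,0,2,0,0,0]
Step 4: insert fs at [1, 3, 11, 16] -> counters=[1,2,0,1,1,2,0,1,1,0,1,1,1,1,0,2,1,0,0]
Step 5: insert zqs at [2, 11, 16, 18] -> counters=[1,2,1,1,1,2,0,1,1,0,1,2,1,1,0,2,2,0,1]
Step 6: insert xli at [6, 9, 12, 15] -> counters=[1,2,1,1,1,2,1,1,1,1,1,2,2,1,0,3,2,0,1]
Step 7: insert kac at [1, 4, 10, 18] -> counters=[1,3,1,1,2,2,1,1,1,1,2,2,2,1,0,3,2,0,2]
Step 8: insert mf at [0, 8, 13, 14] -> counters=[2,3,1,1,2,2,1,1,2,1,2,2,2,2,1,3,2,0,2]
Step 9: insert f at [4, 5, 8, 18] -> counters=[2,3,1,1,3,3,1,1,3,1,2,2,2,2,1,3,2,0,3]
Step 10: insert j at [1, 6, 8, 14] -> counters=[2,4,1,1,3,3,2,1,4,1,2,2,2,2,2,3,2,0,3]
Step 11: insert wm at [1, 8, 9, 14] -> counters=[2,5,1,1,3,3,2,1,5,2,2,2,2,2,3,3,2,0,3]
Step 12: insert qqf at [0, 1, 8, 9] -> counters=[3,6,1,1,3,3,2,1,6,3,2,2,2,2,3,3,2,0,3]
Step 13: insert fs at [1, 3, 11, 16] -> counters=[3,7,1,2,3,3,2,1,6,3,2,3,2,2,3,3,3,0,3]
Step 14: insert v at [1, 4, 7, 10] -> counters=[3,8,1,2,4,3,2,2,6,3,3,3,2,2,3,3,3,0,3]
Step 15: insert v at [1, 4, 7, 10] -> counters=[3,9,1,2,5,3,2,3,6,3,4,3,2,2,3,3,3,0,3]
Final counters=[3,9,1,2,5,3,2,3,6,3,4,3,2,2,3,3,3,0,3] -> 18 nonzero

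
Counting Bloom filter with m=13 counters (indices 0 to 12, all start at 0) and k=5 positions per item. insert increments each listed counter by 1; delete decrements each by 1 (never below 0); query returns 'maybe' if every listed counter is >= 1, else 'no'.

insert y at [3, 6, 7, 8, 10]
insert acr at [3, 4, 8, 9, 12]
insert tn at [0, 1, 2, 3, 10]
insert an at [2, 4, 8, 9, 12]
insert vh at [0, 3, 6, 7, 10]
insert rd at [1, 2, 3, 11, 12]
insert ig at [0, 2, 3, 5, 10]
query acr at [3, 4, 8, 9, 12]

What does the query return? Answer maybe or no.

Answer: maybe

Derivation:
Step 1: insert y at [3, 6, 7, 8, 10] -> counters=[0,0,0,1,0,0,1,1,1,0,1,0,0]
Step 2: insert acr at [3, 4, 8, 9, 12] -> counters=[0,0,0,2,1,0,1,1,2,1,1,0,1]
Step 3: insert tn at [0, 1, 2, 3, 10] -> counters=[1,1,1,3,1,0,1,1,2,1,2,0,1]
Step 4: insert an at [2, 4, 8, 9, 12] -> counters=[1,1,2,3,2,0,1,1,3,2,2,0,2]
Step 5: insert vh at [0, 3, 6, 7, 10] -> counters=[2,1,2,4,2,0,2,2,3,2,3,0,2]
Step 6: insert rd at [1, 2, 3, 11, 12] -> counters=[2,2,3,5,2,0,2,2,3,2,3,1,3]
Step 7: insert ig at [0, 2, 3, 5, 10] -> counters=[3,2,4,6,2,1,2,2,3,2,4,1,3]
Query acr: check counters[3]=6 counters[4]=2 counters[8]=3 counters[9]=2 counters[12]=3 -> maybe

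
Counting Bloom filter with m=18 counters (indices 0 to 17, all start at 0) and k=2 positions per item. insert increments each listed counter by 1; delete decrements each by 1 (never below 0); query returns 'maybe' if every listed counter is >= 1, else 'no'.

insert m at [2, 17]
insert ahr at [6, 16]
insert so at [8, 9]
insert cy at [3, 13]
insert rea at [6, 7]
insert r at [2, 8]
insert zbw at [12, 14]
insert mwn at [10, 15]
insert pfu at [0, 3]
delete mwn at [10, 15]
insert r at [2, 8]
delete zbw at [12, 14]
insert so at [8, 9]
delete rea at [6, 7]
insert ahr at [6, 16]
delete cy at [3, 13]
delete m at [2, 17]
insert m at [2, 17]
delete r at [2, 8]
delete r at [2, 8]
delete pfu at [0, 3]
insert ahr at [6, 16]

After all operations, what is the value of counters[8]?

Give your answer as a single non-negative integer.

Step 1: insert m at [2, 17] -> counters=[0,0,1,0,0,0,0,0,0,0,0,0,0,0,0,0,0,1]
Step 2: insert ahr at [6, 16] -> counters=[0,0,1,0,0,0,1,0,0,0,0,0,0,0,0,0,1,1]
Step 3: insert so at [8, 9] -> counters=[0,0,1,0,0,0,1,0,1,1,0,0,0,0,0,0,1,1]
Step 4: insert cy at [3, 13] -> counters=[0,0,1,1,0,0,1,0,1,1,0,0,0,1,0,0,1,1]
Step 5: insert rea at [6, 7] -> counters=[0,0,1,1,0,0,2,1,1,1,0,0,0,1,0,0,1,1]
Step 6: insert r at [2, 8] -> counters=[0,0,2,1,0,0,2,1,2,1,0,0,0,1,0,0,1,1]
Step 7: insert zbw at [12, 14] -> counters=[0,0,2,1,0,0,2,1,2,1,0,0,1,1,1,0,1,1]
Step 8: insert mwn at [10, 15] -> counters=[0,0,2,1,0,0,2,1,2,1,1,0,1,1,1,1,1,1]
Step 9: insert pfu at [0, 3] -> counters=[1,0,2,2,0,0,2,1,2,1,1,0,1,1,1,1,1,1]
Step 10: delete mwn at [10, 15] -> counters=[1,0,2,2,0,0,2,1,2,1,0,0,1,1,1,0,1,1]
Step 11: insert r at [2, 8] -> counters=[1,0,3,2,0,0,2,1,3,1,0,0,1,1,1,0,1,1]
Step 12: delete zbw at [12, 14] -> counters=[1,0,3,2,0,0,2,1,3,1,0,0,0,1,0,0,1,1]
Step 13: insert so at [8, 9] -> counters=[1,0,3,2,0,0,2,1,4,2,0,0,0,1,0,0,1,1]
Step 14: delete rea at [6, 7] -> counters=[1,0,3,2,0,0,1,0,4,2,0,0,0,1,0,0,1,1]
Step 15: insert ahr at [6, 16] -> counters=[1,0,3,2,0,0,2,0,4,2,0,0,0,1,0,0,2,1]
Step 16: delete cy at [3, 13] -> counters=[1,0,3,1,0,0,2,0,4,2,0,0,0,0,0,0,2,1]
Step 17: delete m at [2, 17] -> counters=[1,0,2,1,0,0,2,0,4,2,0,0,0,0,0,0,2,0]
Step 18: insert m at [2, 17] -> counters=[1,0,3,1,0,0,2,0,4,2,0,0,0,0,0,0,2,1]
Step 19: delete r at [2, 8] -> counters=[1,0,2,1,0,0,2,0,3,2,0,0,0,0,0,0,2,1]
Step 20: delete r at [2, 8] -> counters=[1,0,1,1,0,0,2,0,2,2,0,0,0,0,0,0,2,1]
Step 21: delete pfu at [0, 3] -> counters=[0,0,1,0,0,0,2,0,2,2,0,0,0,0,0,0,2,1]
Step 22: insert ahr at [6, 16] -> counters=[0,0,1,0,0,0,3,0,2,2,0,0,0,0,0,0,3,1]
Final counters=[0,0,1,0,0,0,3,0,2,2,0,0,0,0,0,0,3,1] -> counters[8]=2

Answer: 2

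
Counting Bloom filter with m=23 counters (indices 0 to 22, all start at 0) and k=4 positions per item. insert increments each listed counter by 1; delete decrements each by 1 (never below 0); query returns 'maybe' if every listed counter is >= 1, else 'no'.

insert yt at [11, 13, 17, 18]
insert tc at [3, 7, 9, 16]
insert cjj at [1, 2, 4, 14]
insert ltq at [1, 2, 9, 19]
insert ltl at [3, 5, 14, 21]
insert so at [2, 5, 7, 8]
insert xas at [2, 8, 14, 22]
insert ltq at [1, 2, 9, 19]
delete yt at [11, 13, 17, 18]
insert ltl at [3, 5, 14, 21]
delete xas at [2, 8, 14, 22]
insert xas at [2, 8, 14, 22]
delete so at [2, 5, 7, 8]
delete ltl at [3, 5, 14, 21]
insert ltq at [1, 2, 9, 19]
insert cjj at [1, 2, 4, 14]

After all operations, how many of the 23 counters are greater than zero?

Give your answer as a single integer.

Answer: 13

Derivation:
Step 1: insert yt at [11, 13, 17, 18] -> counters=[0,0,0,0,0,0,0,0,0,0,0,1,0,1,0,0,0,1,1,0,0,0,0]
Step 2: insert tc at [3, 7, 9, 16] -> counters=[0,0,0,1,0,0,0,1,0,1,0,1,0,1,0,0,1,1,1,0,0,0,0]
Step 3: insert cjj at [1, 2, 4, 14] -> counters=[0,1,1,1,1,0,0,1,0,1,0,1,0,1,1,0,1,1,1,0,0,0,0]
Step 4: insert ltq at [1, 2, 9, 19] -> counters=[0,2,2,1,1,0,0,1,0,2,0,1,0,1,1,0,1,1,1,1,0,0,0]
Step 5: insert ltl at [3, 5, 14, 21] -> counters=[0,2,2,2,1,1,0,1,0,2,0,1,0,1,2,0,1,1,1,1,0,1,0]
Step 6: insert so at [2, 5, 7, 8] -> counters=[0,2,3,2,1,2,0,2,1,2,0,1,0,1,2,0,1,1,1,1,0,1,0]
Step 7: insert xas at [2, 8, 14, 22] -> counters=[0,2,4,2,1,2,0,2,2,2,0,1,0,1,3,0,1,1,1,1,0,1,1]
Step 8: insert ltq at [1, 2, 9, 19] -> counters=[0,3,5,2,1,2,0,2,2,3,0,1,0,1,3,0,1,1,1,2,0,1,1]
Step 9: delete yt at [11, 13, 17, 18] -> counters=[0,3,5,2,1,2,0,2,2,3,0,0,0,0,3,0,1,0,0,2,0,1,1]
Step 10: insert ltl at [3, 5, 14, 21] -> counters=[0,3,5,3,1,3,0,2,2,3,0,0,0,0,4,0,1,0,0,2,0,2,1]
Step 11: delete xas at [2, 8, 14, 22] -> counters=[0,3,4,3,1,3,0,2,1,3,0,0,0,0,3,0,1,0,0,2,0,2,0]
Step 12: insert xas at [2, 8, 14, 22] -> counters=[0,3,5,3,1,3,0,2,2,3,0,0,0,0,4,0,1,0,0,2,0,2,1]
Step 13: delete so at [2, 5, 7, 8] -> counters=[0,3,4,3,1,2,0,1,1,3,0,0,0,0,4,0,1,0,0,2,0,2,1]
Step 14: delete ltl at [3, 5, 14, 21] -> counters=[0,3,4,2,1,1,0,1,1,3,0,0,0,0,3,0,1,0,0,2,0,1,1]
Step 15: insert ltq at [1, 2, 9, 19] -> counters=[0,4,5,2,1,1,0,1,1,4,0,0,0,0,3,0,1,0,0,3,0,1,1]
Step 16: insert cjj at [1, 2, 4, 14] -> counters=[0,5,6,2,2,1,0,1,1,4,0,0,0,0,4,0,1,0,0,3,0,1,1]
Final counters=[0,5,6,2,2,1,0,1,1,4,0,0,0,0,4,0,1,0,0,3,0,1,1] -> 13 nonzero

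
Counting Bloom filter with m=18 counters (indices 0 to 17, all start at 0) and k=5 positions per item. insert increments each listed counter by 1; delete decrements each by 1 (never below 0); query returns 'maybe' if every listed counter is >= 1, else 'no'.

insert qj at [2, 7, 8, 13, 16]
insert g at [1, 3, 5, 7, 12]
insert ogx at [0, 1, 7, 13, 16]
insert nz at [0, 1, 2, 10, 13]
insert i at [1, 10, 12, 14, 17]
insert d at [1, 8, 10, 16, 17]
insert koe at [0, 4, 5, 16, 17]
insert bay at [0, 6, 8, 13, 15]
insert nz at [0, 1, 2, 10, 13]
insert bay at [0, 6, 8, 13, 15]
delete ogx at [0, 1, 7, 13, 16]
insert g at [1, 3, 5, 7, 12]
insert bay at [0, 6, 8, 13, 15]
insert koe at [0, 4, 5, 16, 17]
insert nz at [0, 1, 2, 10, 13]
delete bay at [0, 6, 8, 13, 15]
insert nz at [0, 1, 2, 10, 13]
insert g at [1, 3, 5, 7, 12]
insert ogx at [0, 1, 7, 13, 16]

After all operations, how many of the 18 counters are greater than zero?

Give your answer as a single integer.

Step 1: insert qj at [2, 7, 8, 13, 16] -> counters=[0,0,1,0,0,0,0,1,1,0,0,0,0,1,0,0,1,0]
Step 2: insert g at [1, 3, 5, 7, 12] -> counters=[0,1,1,1,0,1,0,2,1,0,0,0,1,1,0,0,1,0]
Step 3: insert ogx at [0, 1, 7, 13, 16] -> counters=[1,2,1,1,0,1,0,3,1,0,0,0,1,2,0,0,2,0]
Step 4: insert nz at [0, 1, 2, 10, 13] -> counters=[2,3,2,1,0,1,0,3,1,0,1,0,1,3,0,0,2,0]
Step 5: insert i at [1, 10, 12, 14, 17] -> counters=[2,4,2,1,0,1,0,3,1,0,2,0,2,3,1,0,2,1]
Step 6: insert d at [1, 8, 10, 16, 17] -> counters=[2,5,2,1,0,1,0,3,2,0,3,0,2,3,1,0,3,2]
Step 7: insert koe at [0, 4, 5, 16, 17] -> counters=[3,5,2,1,1,2,0,3,2,0,3,0,2,3,1,0,4,3]
Step 8: insert bay at [0, 6, 8, 13, 15] -> counters=[4,5,2,1,1,2,1,3,3,0,3,0,2,4,1,1,4,3]
Step 9: insert nz at [0, 1, 2, 10, 13] -> counters=[5,6,3,1,1,2,1,3,3,0,4,0,2,5,1,1,4,3]
Step 10: insert bay at [0, 6, 8, 13, 15] -> counters=[6,6,3,1,1,2,2,3,4,0,4,0,2,6,1,2,4,3]
Step 11: delete ogx at [0, 1, 7, 13, 16] -> counters=[5,5,3,1,1,2,2,2,4,0,4,0,2,5,1,2,3,3]
Step 12: insert g at [1, 3, 5, 7, 12] -> counters=[5,6,3,2,1,3,2,3,4,0,4,0,3,5,1,2,3,3]
Step 13: insert bay at [0, 6, 8, 13, 15] -> counters=[6,6,3,2,1,3,3,3,5,0,4,0,3,6,1,3,3,3]
Step 14: insert koe at [0, 4, 5, 16, 17] -> counters=[7,6,3,2,2,4,3,3,5,0,4,0,3,6,1,3,4,4]
Step 15: insert nz at [0, 1, 2, 10, 13] -> counters=[8,7,4,2,2,4,3,3,5,0,5,0,3,7,1,3,4,4]
Step 16: delete bay at [0, 6, 8, 13, 15] -> counters=[7,7,4,2,2,4,2,3,4,0,5,0,3,6,1,2,4,4]
Step 17: insert nz at [0, 1, 2, 10, 13] -> counters=[8,8,5,2,2,4,2,3,4,0,6,0,3,7,1,2,4,4]
Step 18: insert g at [1, 3, 5, 7, 12] -> counters=[8,9,5,3,2,5,2,4,4,0,6,0,4,7,1,2,4,4]
Step 19: insert ogx at [0, 1, 7, 13, 16] -> counters=[9,10,5,3,2,5,2,5,4,0,6,0,4,8,1,2,5,4]
Final counters=[9,10,5,3,2,5,2,5,4,0,6,0,4,8,1,2,5,4] -> 16 nonzero

Answer: 16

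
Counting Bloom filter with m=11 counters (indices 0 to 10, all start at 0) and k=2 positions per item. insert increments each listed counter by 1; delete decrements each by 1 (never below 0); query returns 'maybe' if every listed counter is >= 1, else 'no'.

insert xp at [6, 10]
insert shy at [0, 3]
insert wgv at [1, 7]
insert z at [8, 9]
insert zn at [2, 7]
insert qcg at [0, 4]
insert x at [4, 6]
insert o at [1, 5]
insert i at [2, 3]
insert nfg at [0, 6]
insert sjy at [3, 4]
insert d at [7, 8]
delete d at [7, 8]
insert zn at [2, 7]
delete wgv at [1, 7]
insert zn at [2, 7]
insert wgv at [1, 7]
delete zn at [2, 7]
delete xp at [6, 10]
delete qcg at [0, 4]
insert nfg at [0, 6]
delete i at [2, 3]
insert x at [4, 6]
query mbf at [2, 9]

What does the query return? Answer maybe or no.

Answer: maybe

Derivation:
Step 1: insert xp at [6, 10] -> counters=[0,0,0,0,0,0,1,0,0,0,1]
Step 2: insert shy at [0, 3] -> counters=[1,0,0,1,0,0,1,0,0,0,1]
Step 3: insert wgv at [1, 7] -> counters=[1,1,0,1,0,0,1,1,0,0,1]
Step 4: insert z at [8, 9] -> counters=[1,1,0,1,0,0,1,1,1,1,1]
Step 5: insert zn at [2, 7] -> counters=[1,1,1,1,0,0,1,2,1,1,1]
Step 6: insert qcg at [0, 4] -> counters=[2,1,1,1,1,0,1,2,1,1,1]
Step 7: insert x at [4, 6] -> counters=[2,1,1,1,2,0,2,2,1,1,1]
Step 8: insert o at [1, 5] -> counters=[2,2,1,1,2,1,2,2,1,1,1]
Step 9: insert i at [2, 3] -> counters=[2,2,2,2,2,1,2,2,1,1,1]
Step 10: insert nfg at [0, 6] -> counters=[3,2,2,2,2,1,3,2,1,1,1]
Step 11: insert sjy at [3, 4] -> counters=[3,2,2,3,3,1,3,2,1,1,1]
Step 12: insert d at [7, 8] -> counters=[3,2,2,3,3,1,3,3,2,1,1]
Step 13: delete d at [7, 8] -> counters=[3,2,2,3,3,1,3,2,1,1,1]
Step 14: insert zn at [2, 7] -> counters=[3,2,3,3,3,1,3,3,1,1,1]
Step 15: delete wgv at [1, 7] -> counters=[3,1,3,3,3,1,3,2,1,1,1]
Step 16: insert zn at [2, 7] -> counters=[3,1,4,3,3,1,3,3,1,1,1]
Step 17: insert wgv at [1, 7] -> counters=[3,2,4,3,3,1,3,4,1,1,1]
Step 18: delete zn at [2, 7] -> counters=[3,2,3,3,3,1,3,3,1,1,1]
Step 19: delete xp at [6, 10] -> counters=[3,2,3,3,3,1,2,3,1,1,0]
Step 20: delete qcg at [0, 4] -> counters=[2,2,3,3,2,1,2,3,1,1,0]
Step 21: insert nfg at [0, 6] -> counters=[3,2,3,3,2,1,3,3,1,1,0]
Step 22: delete i at [2, 3] -> counters=[3,2,2,2,2,1,3,3,1,1,0]
Step 23: insert x at [4, 6] -> counters=[3,2,2,2,3,1,4,3,1,1,0]
Query mbf: check counters[2]=2 counters[9]=1 -> maybe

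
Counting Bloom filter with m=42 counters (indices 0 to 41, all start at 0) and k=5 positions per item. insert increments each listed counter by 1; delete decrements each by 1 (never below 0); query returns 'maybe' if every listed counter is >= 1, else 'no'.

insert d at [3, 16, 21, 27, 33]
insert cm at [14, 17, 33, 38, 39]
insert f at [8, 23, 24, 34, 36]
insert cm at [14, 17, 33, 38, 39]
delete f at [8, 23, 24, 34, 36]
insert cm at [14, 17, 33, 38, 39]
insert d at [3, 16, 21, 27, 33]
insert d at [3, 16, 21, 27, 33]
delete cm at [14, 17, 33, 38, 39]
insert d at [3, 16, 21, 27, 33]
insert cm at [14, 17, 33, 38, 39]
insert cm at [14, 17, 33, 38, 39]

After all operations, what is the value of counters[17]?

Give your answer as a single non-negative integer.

Answer: 4

Derivation:
Step 1: insert d at [3, 16, 21, 27, 33] -> counters=[0,0,0,1,0,0,0,0,0,0,0,0,0,0,0,0,1,0,0,0,0,1,0,0,0,0,0,1,0,0,0,0,0,1,0,0,0,0,0,0,0,0]
Step 2: insert cm at [14, 17, 33, 38, 39] -> counters=[0,0,0,1,0,0,0,0,0,0,0,0,0,0,1,0,1,1,0,0,0,1,0,0,0,0,0,1,0,0,0,0,0,2,0,0,0,0,1,1,0,0]
Step 3: insert f at [8, 23, 24, 34, 36] -> counters=[0,0,0,1,0,0,0,0,1,0,0,0,0,0,1,0,1,1,0,0,0,1,0,1,1,0,0,1,0,0,0,0,0,2,1,0,1,0,1,1,0,0]
Step 4: insert cm at [14, 17, 33, 38, 39] -> counters=[0,0,0,1,0,0,0,0,1,0,0,0,0,0,2,0,1,2,0,0,0,1,0,1,1,0,0,1,0,0,0,0,0,3,1,0,1,0,2,2,0,0]
Step 5: delete f at [8, 23, 24, 34, 36] -> counters=[0,0,0,1,0,0,0,0,0,0,0,0,0,0,2,0,1,2,0,0,0,1,0,0,0,0,0,1,0,0,0,0,0,3,0,0,0,0,2,2,0,0]
Step 6: insert cm at [14, 17, 33, 38, 39] -> counters=[0,0,0,1,0,0,0,0,0,0,0,0,0,0,3,0,1,3,0,0,0,1,0,0,0,0,0,1,0,0,0,0,0,4,0,0,0,0,3,3,0,0]
Step 7: insert d at [3, 16, 21, 27, 33] -> counters=[0,0,0,2,0,0,0,0,0,0,0,0,0,0,3,0,2,3,0,0,0,2,0,0,0,0,0,2,0,0,0,0,0,5,0,0,0,0,3,3,0,0]
Step 8: insert d at [3, 16, 21, 27, 33] -> counters=[0,0,0,3,0,0,0,0,0,0,0,0,0,0,3,0,3,3,0,0,0,3,0,0,0,0,0,3,0,0,0,0,0,6,0,0,0,0,3,3,0,0]
Step 9: delete cm at [14, 17, 33, 38, 39] -> counters=[0,0,0,3,0,0,0,0,0,0,0,0,0,0,2,0,3,2,0,0,0,3,0,0,0,0,0,3,0,0,0,0,0,5,0,0,0,0,2,2,0,0]
Step 10: insert d at [3, 16, 21, 27, 33] -> counters=[0,0,0,4,0,0,0,0,0,0,0,0,0,0,2,0,4,2,0,0,0,4,0,0,0,0,0,4,0,0,0,0,0,6,0,0,0,0,2,2,0,0]
Step 11: insert cm at [14, 17, 33, 38, 39] -> counters=[0,0,0,4,0,0,0,0,0,0,0,0,0,0,3,0,4,3,0,0,0,4,0,0,0,0,0,4,0,0,0,0,0,7,0,0,0,0,3,3,0,0]
Step 12: insert cm at [14, 17, 33, 38, 39] -> counters=[0,0,0,4,0,0,0,0,0,0,0,0,0,0,4,0,4,4,0,0,0,4,0,0,0,0,0,4,0,0,0,0,0,8,0,0,0,0,4,4,0,0]
Final counters=[0,0,0,4,0,0,0,0,0,0,0,0,0,0,4,0,4,4,0,0,0,4,0,0,0,0,0,4,0,0,0,0,0,8,0,0,0,0,4,4,0,0] -> counters[17]=4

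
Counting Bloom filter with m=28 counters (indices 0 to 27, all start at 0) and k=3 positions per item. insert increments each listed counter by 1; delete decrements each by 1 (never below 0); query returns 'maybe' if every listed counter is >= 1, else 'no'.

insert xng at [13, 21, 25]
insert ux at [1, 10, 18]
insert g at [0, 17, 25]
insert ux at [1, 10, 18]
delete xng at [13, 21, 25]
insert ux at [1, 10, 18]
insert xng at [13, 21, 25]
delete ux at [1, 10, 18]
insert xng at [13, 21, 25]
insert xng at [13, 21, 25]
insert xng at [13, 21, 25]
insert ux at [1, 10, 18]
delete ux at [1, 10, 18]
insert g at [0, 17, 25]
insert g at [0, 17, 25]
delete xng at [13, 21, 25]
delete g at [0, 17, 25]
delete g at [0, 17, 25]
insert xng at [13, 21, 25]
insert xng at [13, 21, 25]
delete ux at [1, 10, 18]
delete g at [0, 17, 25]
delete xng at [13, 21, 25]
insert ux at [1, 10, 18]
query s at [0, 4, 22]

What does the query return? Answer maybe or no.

Step 1: insert xng at [13, 21, 25] -> counters=[0,0,0,0,0,0,0,0,0,0,0,0,0,1,0,0,0,0,0,0,0,1,0,0,0,1,0,0]
Step 2: insert ux at [1, 10, 18] -> counters=[0,1,0,0,0,0,0,0,0,0,1,0,0,1,0,0,0,0,1,0,0,1,0,0,0,1,0,0]
Step 3: insert g at [0, 17, 25] -> counters=[1,1,0,0,0,0,0,0,0,0,1,0,0,1,0,0,0,1,1,0,0,1,0,0,0,2,0,0]
Step 4: insert ux at [1, 10, 18] -> counters=[1,2,0,0,0,0,0,0,0,0,2,0,0,1,0,0,0,1,2,0,0,1,0,0,0,2,0,0]
Step 5: delete xng at [13, 21, 25] -> counters=[1,2,0,0,0,0,0,0,0,0,2,0,0,0,0,0,0,1,2,0,0,0,0,0,0,1,0,0]
Step 6: insert ux at [1, 10, 18] -> counters=[1,3,0,0,0,0,0,0,0,0,3,0,0,0,0,0,0,1,3,0,0,0,0,0,0,1,0,0]
Step 7: insert xng at [13, 21, 25] -> counters=[1,3,0,0,0,0,0,0,0,0,3,0,0,1,0,0,0,1,3,0,0,1,0,0,0,2,0,0]
Step 8: delete ux at [1, 10, 18] -> counters=[1,2,0,0,0,0,0,0,0,0,2,0,0,1,0,0,0,1,2,0,0,1,0,0,0,2,0,0]
Step 9: insert xng at [13, 21, 25] -> counters=[1,2,0,0,0,0,0,0,0,0,2,0,0,2,0,0,0,1,2,0,0,2,0,0,0,3,0,0]
Step 10: insert xng at [13, 21, 25] -> counters=[1,2,0,0,0,0,0,0,0,0,2,0,0,3,0,0,0,1,2,0,0,3,0,0,0,4,0,0]
Step 11: insert xng at [13, 21, 25] -> counters=[1,2,0,0,0,0,0,0,0,0,2,0,0,4,0,0,0,1,2,0,0,4,0,0,0,5,0,0]
Step 12: insert ux at [1, 10, 18] -> counters=[1,3,0,0,0,0,0,0,0,0,3,0,0,4,0,0,0,1,3,0,0,4,0,0,0,5,0,0]
Step 13: delete ux at [1, 10, 18] -> counters=[1,2,0,0,0,0,0,0,0,0,2,0,0,4,0,0,0,1,2,0,0,4,0,0,0,5,0,0]
Step 14: insert g at [0, 17, 25] -> counters=[2,2,0,0,0,0,0,0,0,0,2,0,0,4,0,0,0,2,2,0,0,4,0,0,0,6,0,0]
Step 15: insert g at [0, 17, 25] -> counters=[3,2,0,0,0,0,0,0,0,0,2,0,0,4,0,0,0,3,2,0,0,4,0,0,0,7,0,0]
Step 16: delete xng at [13, 21, 25] -> counters=[3,2,0,0,0,0,0,0,0,0,2,0,0,3,0,0,0,3,2,0,0,3,0,0,0,6,0,0]
Step 17: delete g at [0, 17, 25] -> counters=[2,2,0,0,0,0,0,0,0,0,2,0,0,3,0,0,0,2,2,0,0,3,0,0,0,5,0,0]
Step 18: delete g at [0, 17, 25] -> counters=[1,2,0,0,0,0,0,0,0,0,2,0,0,3,0,0,0,1,2,0,0,3,0,0,0,4,0,0]
Step 19: insert xng at [13, 21, 25] -> counters=[1,2,0,0,0,0,0,0,0,0,2,0,0,4,0,0,0,1,2,0,0,4,0,0,0,5,0,0]
Step 20: insert xng at [13, 21, 25] -> counters=[1,2,0,0,0,0,0,0,0,0,2,0,0,5,0,0,0,1,2,0,0,5,0,0,0,6,0,0]
Step 21: delete ux at [1, 10, 18] -> counters=[1,1,0,0,0,0,0,0,0,0,1,0,0,5,0,0,0,1,1,0,0,5,0,0,0,6,0,0]
Step 22: delete g at [0, 17, 25] -> counters=[0,1,0,0,0,0,0,0,0,0,1,0,0,5,0,0,0,0,1,0,0,5,0,0,0,5,0,0]
Step 23: delete xng at [13, 21, 25] -> counters=[0,1,0,0,0,0,0,0,0,0,1,0,0,4,0,0,0,0,1,0,0,4,0,0,0,4,0,0]
Step 24: insert ux at [1, 10, 18] -> counters=[0,2,0,0,0,0,0,0,0,0,2,0,0,4,0,0,0,0,2,0,0,4,0,0,0,4,0,0]
Query s: check counters[0]=0 counters[4]=0 counters[22]=0 -> no

Answer: no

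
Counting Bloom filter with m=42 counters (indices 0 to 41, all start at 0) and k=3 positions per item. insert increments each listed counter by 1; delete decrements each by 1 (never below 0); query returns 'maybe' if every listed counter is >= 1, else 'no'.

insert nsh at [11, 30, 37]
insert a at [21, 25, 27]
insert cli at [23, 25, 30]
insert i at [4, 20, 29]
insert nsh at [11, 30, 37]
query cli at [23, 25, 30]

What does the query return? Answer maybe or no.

Step 1: insert nsh at [11, 30, 37] -> counters=[0,0,0,0,0,0,0,0,0,0,0,1,0,0,0,0,0,0,0,0,0,0,0,0,0,0,0,0,0,0,1,0,0,0,0,0,0,1,0,0,0,0]
Step 2: insert a at [21, 25, 27] -> counters=[0,0,0,0,0,0,0,0,0,0,0,1,0,0,0,0,0,0,0,0,0,1,0,0,0,1,0,1,0,0,1,0,0,0,0,0,0,1,0,0,0,0]
Step 3: insert cli at [23, 25, 30] -> counters=[0,0,0,0,0,0,0,0,0,0,0,1,0,0,0,0,0,0,0,0,0,1,0,1,0,2,0,1,0,0,2,0,0,0,0,0,0,1,0,0,0,0]
Step 4: insert i at [4, 20, 29] -> counters=[0,0,0,0,1,0,0,0,0,0,0,1,0,0,0,0,0,0,0,0,1,1,0,1,0,2,0,1,0,1,2,0,0,0,0,0,0,1,0,0,0,0]
Step 5: insert nsh at [11, 30, 37] -> counters=[0,0,0,0,1,0,0,0,0,0,0,2,0,0,0,0,0,0,0,0,1,1,0,1,0,2,0,1,0,1,3,0,0,0,0,0,0,2,0,0,0,0]
Query cli: check counters[23]=1 counters[25]=2 counters[30]=3 -> maybe

Answer: maybe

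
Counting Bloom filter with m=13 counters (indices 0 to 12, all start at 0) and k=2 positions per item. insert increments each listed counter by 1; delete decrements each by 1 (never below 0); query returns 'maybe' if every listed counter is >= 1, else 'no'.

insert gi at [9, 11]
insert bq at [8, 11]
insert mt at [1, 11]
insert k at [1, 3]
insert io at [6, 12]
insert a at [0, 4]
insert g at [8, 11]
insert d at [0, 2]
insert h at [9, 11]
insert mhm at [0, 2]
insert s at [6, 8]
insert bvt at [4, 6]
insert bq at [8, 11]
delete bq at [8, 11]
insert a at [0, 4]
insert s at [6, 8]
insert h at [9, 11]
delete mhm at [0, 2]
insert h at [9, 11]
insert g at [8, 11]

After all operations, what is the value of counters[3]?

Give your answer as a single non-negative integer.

Answer: 1

Derivation:
Step 1: insert gi at [9, 11] -> counters=[0,0,0,0,0,0,0,0,0,1,0,1,0]
Step 2: insert bq at [8, 11] -> counters=[0,0,0,0,0,0,0,0,1,1,0,2,0]
Step 3: insert mt at [1, 11] -> counters=[0,1,0,0,0,0,0,0,1,1,0,3,0]
Step 4: insert k at [1, 3] -> counters=[0,2,0,1,0,0,0,0,1,1,0,3,0]
Step 5: insert io at [6, 12] -> counters=[0,2,0,1,0,0,1,0,1,1,0,3,1]
Step 6: insert a at [0, 4] -> counters=[1,2,0,1,1,0,1,0,1,1,0,3,1]
Step 7: insert g at [8, 11] -> counters=[1,2,0,1,1,0,1,0,2,1,0,4,1]
Step 8: insert d at [0, 2] -> counters=[2,2,1,1,1,0,1,0,2,1,0,4,1]
Step 9: insert h at [9, 11] -> counters=[2,2,1,1,1,0,1,0,2,2,0,5,1]
Step 10: insert mhm at [0, 2] -> counters=[3,2,2,1,1,0,1,0,2,2,0,5,1]
Step 11: insert s at [6, 8] -> counters=[3,2,2,1,1,0,2,0,3,2,0,5,1]
Step 12: insert bvt at [4, 6] -> counters=[3,2,2,1,2,0,3,0,3,2,0,5,1]
Step 13: insert bq at [8, 11] -> counters=[3,2,2,1,2,0,3,0,4,2,0,6,1]
Step 14: delete bq at [8, 11] -> counters=[3,2,2,1,2,0,3,0,3,2,0,5,1]
Step 15: insert a at [0, 4] -> counters=[4,2,2,1,3,0,3,0,3,2,0,5,1]
Step 16: insert s at [6, 8] -> counters=[4,2,2,1,3,0,4,0,4,2,0,5,1]
Step 17: insert h at [9, 11] -> counters=[4,2,2,1,3,0,4,0,4,3,0,6,1]
Step 18: delete mhm at [0, 2] -> counters=[3,2,1,1,3,0,4,0,4,3,0,6,1]
Step 19: insert h at [9, 11] -> counters=[3,2,1,1,3,0,4,0,4,4,0,7,1]
Step 20: insert g at [8, 11] -> counters=[3,2,1,1,3,0,4,0,5,4,0,8,1]
Final counters=[3,2,1,1,3,0,4,0,5,4,0,8,1] -> counters[3]=1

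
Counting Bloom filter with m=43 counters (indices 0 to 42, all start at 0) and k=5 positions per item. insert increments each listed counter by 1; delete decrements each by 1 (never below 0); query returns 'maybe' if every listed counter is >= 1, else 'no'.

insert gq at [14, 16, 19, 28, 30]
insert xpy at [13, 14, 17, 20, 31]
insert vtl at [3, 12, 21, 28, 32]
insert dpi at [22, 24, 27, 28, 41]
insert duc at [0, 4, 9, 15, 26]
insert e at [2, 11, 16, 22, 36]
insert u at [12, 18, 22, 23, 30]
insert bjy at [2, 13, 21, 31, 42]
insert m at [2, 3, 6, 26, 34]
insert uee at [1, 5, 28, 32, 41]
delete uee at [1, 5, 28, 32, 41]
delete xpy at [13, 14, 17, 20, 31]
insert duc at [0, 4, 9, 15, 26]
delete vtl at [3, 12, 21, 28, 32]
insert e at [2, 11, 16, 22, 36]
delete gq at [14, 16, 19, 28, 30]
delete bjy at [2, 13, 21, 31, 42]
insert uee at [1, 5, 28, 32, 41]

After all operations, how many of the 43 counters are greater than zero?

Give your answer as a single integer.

Step 1: insert gq at [14, 16, 19, 28, 30] -> counters=[0,0,0,0,0,0,0,0,0,0,0,0,0,0,1,0,1,0,0,1,0,0,0,0,0,0,0,0,1,0,1,0,0,0,0,0,0,0,0,0,0,0,0]
Step 2: insert xpy at [13, 14, 17, 20, 31] -> counters=[0,0,0,0,0,0,0,0,0,0,0,0,0,1,2,0,1,1,0,1,1,0,0,0,0,0,0,0,1,0,1,1,0,0,0,0,0,0,0,0,0,0,0]
Step 3: insert vtl at [3, 12, 21, 28, 32] -> counters=[0,0,0,1,0,0,0,0,0,0,0,0,1,1,2,0,1,1,0,1,1,1,0,0,0,0,0,0,2,0,1,1,1,0,0,0,0,0,0,0,0,0,0]
Step 4: insert dpi at [22, 24, 27, 28, 41] -> counters=[0,0,0,1,0,0,0,0,0,0,0,0,1,1,2,0,1,1,0,1,1,1,1,0,1,0,0,1,3,0,1,1,1,0,0,0,0,0,0,0,0,1,0]
Step 5: insert duc at [0, 4, 9, 15, 26] -> counters=[1,0,0,1,1,0,0,0,0,1,0,0,1,1,2,1,1,1,0,1,1,1,1,0,1,0,1,1,3,0,1,1,1,0,0,0,0,0,0,0,0,1,0]
Step 6: insert e at [2, 11, 16, 22, 36] -> counters=[1,0,1,1,1,0,0,0,0,1,0,1,1,1,2,1,2,1,0,1,1,1,2,0,1,0,1,1,3,0,1,1,1,0,0,0,1,0,0,0,0,1,0]
Step 7: insert u at [12, 18, 22, 23, 30] -> counters=[1,0,1,1,1,0,0,0,0,1,0,1,2,1,2,1,2,1,1,1,1,1,3,1,1,0,1,1,3,0,2,1,1,0,0,0,1,0,0,0,0,1,0]
Step 8: insert bjy at [2, 13, 21, 31, 42] -> counters=[1,0,2,1,1,0,0,0,0,1,0,1,2,2,2,1,2,1,1,1,1,2,3,1,1,0,1,1,3,0,2,2,1,0,0,0,1,0,0,0,0,1,1]
Step 9: insert m at [2, 3, 6, 26, 34] -> counters=[1,0,3,2,1,0,1,0,0,1,0,1,2,2,2,1,2,1,1,1,1,2,3,1,1,0,2,1,3,0,2,2,1,0,1,0,1,0,0,0,0,1,1]
Step 10: insert uee at [1, 5, 28, 32, 41] -> counters=[1,1,3,2,1,1,1,0,0,1,0,1,2,2,2,1,2,1,1,1,1,2,3,1,1,0,2,1,4,0,2,2,2,0,1,0,1,0,0,0,0,2,1]
Step 11: delete uee at [1, 5, 28, 32, 41] -> counters=[1,0,3,2,1,0,1,0,0,1,0,1,2,2,2,1,2,1,1,1,1,2,3,1,1,0,2,1,3,0,2,2,1,0,1,0,1,0,0,0,0,1,1]
Step 12: delete xpy at [13, 14, 17, 20, 31] -> counters=[1,0,3,2,1,0,1,0,0,1,0,1,2,1,1,1,2,0,1,1,0,2,3,1,1,0,2,1,3,0,2,1,1,0,1,0,1,0,0,0,0,1,1]
Step 13: insert duc at [0, 4, 9, 15, 26] -> counters=[2,0,3,2,2,0,1,0,0,2,0,1,2,1,1,2,2,0,1,1,0,2,3,1,1,0,3,1,3,0,2,1,1,0,1,0,1,0,0,0,0,1,1]
Step 14: delete vtl at [3, 12, 21, 28, 32] -> counters=[2,0,3,1,2,0,1,0,0,2,0,1,1,1,1,2,2,0,1,1,0,1,3,1,1,0,3,1,2,0,2,1,0,0,1,0,1,0,0,0,0,1,1]
Step 15: insert e at [2, 11, 16, 22, 36] -> counters=[2,0,4,1,2,0,1,0,0,2,0,2,1,1,1,2,3,0,1,1,0,1,4,1,1,0,3,1,2,0,2,1,0,0,1,0,2,0,0,0,0,1,1]
Step 16: delete gq at [14, 16, 19, 28, 30] -> counters=[2,0,4,1,2,0,1,0,0,2,0,2,1,1,0,2,2,0,1,0,0,1,4,1,1,0,3,1,1,0,1,1,0,0,1,0,2,0,0,0,0,1,1]
Step 17: delete bjy at [2, 13, 21, 31, 42] -> counters=[2,0,3,1,2,0,1,0,0,2,0,2,1,0,0,2,2,0,1,0,0,0,4,1,1,0,3,1,1,0,1,0,0,0,1,0,2,0,0,0,0,1,0]
Step 18: insert uee at [1, 5, 28, 32, 41] -> counters=[2,1,3,1,2,1,1,0,0,2,0,2,1,0,0,2,2,0,1,0,0,0,4,1,1,0,3,1,2,0,1,0,1,0,1,0,2,0,0,0,0,2,0]
Final counters=[2,1,3,1,2,1,1,0,0,2,0,2,1,0,0,2,2,0,1,0,0,0,4,1,1,0,3,1,2,0,1,0,1,0,1,0,2,0,0,0,0,2,0] -> 24 nonzero

Answer: 24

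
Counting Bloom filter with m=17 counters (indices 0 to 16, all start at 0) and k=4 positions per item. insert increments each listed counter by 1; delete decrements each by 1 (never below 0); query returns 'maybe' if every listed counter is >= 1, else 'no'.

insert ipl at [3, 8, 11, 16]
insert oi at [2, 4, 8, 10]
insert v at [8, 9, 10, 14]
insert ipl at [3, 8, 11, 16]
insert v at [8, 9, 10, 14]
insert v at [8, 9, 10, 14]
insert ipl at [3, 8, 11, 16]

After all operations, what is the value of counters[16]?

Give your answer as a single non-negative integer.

Answer: 3

Derivation:
Step 1: insert ipl at [3, 8, 11, 16] -> counters=[0,0,0,1,0,0,0,0,1,0,0,1,0,0,0,0,1]
Step 2: insert oi at [2, 4, 8, 10] -> counters=[0,0,1,1,1,0,0,0,2,0,1,1,0,0,0,0,1]
Step 3: insert v at [8, 9, 10, 14] -> counters=[0,0,1,1,1,0,0,0,3,1,2,1,0,0,1,0,1]
Step 4: insert ipl at [3, 8, 11, 16] -> counters=[0,0,1,2,1,0,0,0,4,1,2,2,0,0,1,0,2]
Step 5: insert v at [8, 9, 10, 14] -> counters=[0,0,1,2,1,0,0,0,5,2,3,2,0,0,2,0,2]
Step 6: insert v at [8, 9, 10, 14] -> counters=[0,0,1,2,1,0,0,0,6,3,4,2,0,0,3,0,2]
Step 7: insert ipl at [3, 8, 11, 16] -> counters=[0,0,1,3,1,0,0,0,7,3,4,3,0,0,3,0,3]
Final counters=[0,0,1,3,1,0,0,0,7,3,4,3,0,0,3,0,3] -> counters[16]=3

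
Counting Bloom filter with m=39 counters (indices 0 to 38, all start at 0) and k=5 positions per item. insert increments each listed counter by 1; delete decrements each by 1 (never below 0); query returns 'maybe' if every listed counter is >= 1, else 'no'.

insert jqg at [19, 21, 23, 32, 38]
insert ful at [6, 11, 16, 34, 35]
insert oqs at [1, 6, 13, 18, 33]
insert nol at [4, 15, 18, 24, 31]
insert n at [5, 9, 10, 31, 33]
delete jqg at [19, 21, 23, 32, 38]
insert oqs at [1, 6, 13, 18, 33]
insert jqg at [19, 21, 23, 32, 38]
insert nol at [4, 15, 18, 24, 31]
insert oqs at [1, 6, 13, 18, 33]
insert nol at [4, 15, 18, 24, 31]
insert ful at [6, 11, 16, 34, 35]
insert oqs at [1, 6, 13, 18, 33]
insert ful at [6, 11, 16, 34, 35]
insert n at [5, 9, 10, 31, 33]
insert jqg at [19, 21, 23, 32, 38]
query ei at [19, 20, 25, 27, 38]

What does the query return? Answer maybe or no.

Step 1: insert jqg at [19, 21, 23, 32, 38] -> counters=[0,0,0,0,0,0,0,0,0,0,0,0,0,0,0,0,0,0,0,1,0,1,0,1,0,0,0,0,0,0,0,0,1,0,0,0,0,0,1]
Step 2: insert ful at [6, 11, 16, 34, 35] -> counters=[0,0,0,0,0,0,1,0,0,0,0,1,0,0,0,0,1,0,0,1,0,1,0,1,0,0,0,0,0,0,0,0,1,0,1,1,0,0,1]
Step 3: insert oqs at [1, 6, 13, 18, 33] -> counters=[0,1,0,0,0,0,2,0,0,0,0,1,0,1,0,0,1,0,1,1,0,1,0,1,0,0,0,0,0,0,0,0,1,1,1,1,0,0,1]
Step 4: insert nol at [4, 15, 18, 24, 31] -> counters=[0,1,0,0,1,0,2,0,0,0,0,1,0,1,0,1,1,0,2,1,0,1,0,1,1,0,0,0,0,0,0,1,1,1,1,1,0,0,1]
Step 5: insert n at [5, 9, 10, 31, 33] -> counters=[0,1,0,0,1,1,2,0,0,1,1,1,0,1,0,1,1,0,2,1,0,1,0,1,1,0,0,0,0,0,0,2,1,2,1,1,0,0,1]
Step 6: delete jqg at [19, 21, 23, 32, 38] -> counters=[0,1,0,0,1,1,2,0,0,1,1,1,0,1,0,1,1,0,2,0,0,0,0,0,1,0,0,0,0,0,0,2,0,2,1,1,0,0,0]
Step 7: insert oqs at [1, 6, 13, 18, 33] -> counters=[0,2,0,0,1,1,3,0,0,1,1,1,0,2,0,1,1,0,3,0,0,0,0,0,1,0,0,0,0,0,0,2,0,3,1,1,0,0,0]
Step 8: insert jqg at [19, 21, 23, 32, 38] -> counters=[0,2,0,0,1,1,3,0,0,1,1,1,0,2,0,1,1,0,3,1,0,1,0,1,1,0,0,0,0,0,0,2,1,3,1,1,0,0,1]
Step 9: insert nol at [4, 15, 18, 24, 31] -> counters=[0,2,0,0,2,1,3,0,0,1,1,1,0,2,0,2,1,0,4,1,0,1,0,1,2,0,0,0,0,0,0,3,1,3,1,1,0,0,1]
Step 10: insert oqs at [1, 6, 13, 18, 33] -> counters=[0,3,0,0,2,1,4,0,0,1,1,1,0,3,0,2,1,0,5,1,0,1,0,1,2,0,0,0,0,0,0,3,1,4,1,1,0,0,1]
Step 11: insert nol at [4, 15, 18, 24, 31] -> counters=[0,3,0,0,3,1,4,0,0,1,1,1,0,3,0,3,1,0,6,1,0,1,0,1,3,0,0,0,0,0,0,4,1,4,1,1,0,0,1]
Step 12: insert ful at [6, 11, 16, 34, 35] -> counters=[0,3,0,0,3,1,5,0,0,1,1,2,0,3,0,3,2,0,6,1,0,1,0,1,3,0,0,0,0,0,0,4,1,4,2,2,0,0,1]
Step 13: insert oqs at [1, 6, 13, 18, 33] -> counters=[0,4,0,0,3,1,6,0,0,1,1,2,0,4,0,3,2,0,7,1,0,1,0,1,3,0,0,0,0,0,0,4,1,5,2,2,0,0,1]
Step 14: insert ful at [6, 11, 16, 34, 35] -> counters=[0,4,0,0,3,1,7,0,0,1,1,3,0,4,0,3,3,0,7,1,0,1,0,1,3,0,0,0,0,0,0,4,1,5,3,3,0,0,1]
Step 15: insert n at [5, 9, 10, 31, 33] -> counters=[0,4,0,0,3,2,7,0,0,2,2,3,0,4,0,3,3,0,7,1,0,1,0,1,3,0,0,0,0,0,0,5,1,6,3,3,0,0,1]
Step 16: insert jqg at [19, 21, 23, 32, 38] -> counters=[0,4,0,0,3,2,7,0,0,2,2,3,0,4,0,3,3,0,7,2,0,2,0,2,3,0,0,0,0,0,0,5,2,6,3,3,0,0,2]
Query ei: check counters[19]=2 counters[20]=0 counters[25]=0 counters[27]=0 counters[38]=2 -> no

Answer: no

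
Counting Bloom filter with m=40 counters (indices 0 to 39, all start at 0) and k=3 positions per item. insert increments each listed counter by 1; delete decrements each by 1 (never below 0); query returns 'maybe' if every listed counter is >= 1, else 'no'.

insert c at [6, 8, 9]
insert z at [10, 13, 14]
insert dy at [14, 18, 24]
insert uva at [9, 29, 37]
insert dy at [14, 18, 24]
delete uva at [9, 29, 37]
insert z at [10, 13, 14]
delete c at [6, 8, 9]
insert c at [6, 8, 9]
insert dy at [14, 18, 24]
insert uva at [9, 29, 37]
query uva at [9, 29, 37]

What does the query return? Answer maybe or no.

Answer: maybe

Derivation:
Step 1: insert c at [6, 8, 9] -> counters=[0,0,0,0,0,0,1,0,1,1,0,0,0,0,0,0,0,0,0,0,0,0,0,0,0,0,0,0,0,0,0,0,0,0,0,0,0,0,0,0]
Step 2: insert z at [10, 13, 14] -> counters=[0,0,0,0,0,0,1,0,1,1,1,0,0,1,1,0,0,0,0,0,0,0,0,0,0,0,0,0,0,0,0,0,0,0,0,0,0,0,0,0]
Step 3: insert dy at [14, 18, 24] -> counters=[0,0,0,0,0,0,1,0,1,1,1,0,0,1,2,0,0,0,1,0,0,0,0,0,1,0,0,0,0,0,0,0,0,0,0,0,0,0,0,0]
Step 4: insert uva at [9, 29, 37] -> counters=[0,0,0,0,0,0,1,0,1,2,1,0,0,1,2,0,0,0,1,0,0,0,0,0,1,0,0,0,0,1,0,0,0,0,0,0,0,1,0,0]
Step 5: insert dy at [14, 18, 24] -> counters=[0,0,0,0,0,0,1,0,1,2,1,0,0,1,3,0,0,0,2,0,0,0,0,0,2,0,0,0,0,1,0,0,0,0,0,0,0,1,0,0]
Step 6: delete uva at [9, 29, 37] -> counters=[0,0,0,0,0,0,1,0,1,1,1,0,0,1,3,0,0,0,2,0,0,0,0,0,2,0,0,0,0,0,0,0,0,0,0,0,0,0,0,0]
Step 7: insert z at [10, 13, 14] -> counters=[0,0,0,0,0,0,1,0,1,1,2,0,0,2,4,0,0,0,2,0,0,0,0,0,2,0,0,0,0,0,0,0,0,0,0,0,0,0,0,0]
Step 8: delete c at [6, 8, 9] -> counters=[0,0,0,0,0,0,0,0,0,0,2,0,0,2,4,0,0,0,2,0,0,0,0,0,2,0,0,0,0,0,0,0,0,0,0,0,0,0,0,0]
Step 9: insert c at [6, 8, 9] -> counters=[0,0,0,0,0,0,1,0,1,1,2,0,0,2,4,0,0,0,2,0,0,0,0,0,2,0,0,0,0,0,0,0,0,0,0,0,0,0,0,0]
Step 10: insert dy at [14, 18, 24] -> counters=[0,0,0,0,0,0,1,0,1,1,2,0,0,2,5,0,0,0,3,0,0,0,0,0,3,0,0,0,0,0,0,0,0,0,0,0,0,0,0,0]
Step 11: insert uva at [9, 29, 37] -> counters=[0,0,0,0,0,0,1,0,1,2,2,0,0,2,5,0,0,0,3,0,0,0,0,0,3,0,0,0,0,1,0,0,0,0,0,0,0,1,0,0]
Query uva: check counters[9]=2 counters[29]=1 counters[37]=1 -> maybe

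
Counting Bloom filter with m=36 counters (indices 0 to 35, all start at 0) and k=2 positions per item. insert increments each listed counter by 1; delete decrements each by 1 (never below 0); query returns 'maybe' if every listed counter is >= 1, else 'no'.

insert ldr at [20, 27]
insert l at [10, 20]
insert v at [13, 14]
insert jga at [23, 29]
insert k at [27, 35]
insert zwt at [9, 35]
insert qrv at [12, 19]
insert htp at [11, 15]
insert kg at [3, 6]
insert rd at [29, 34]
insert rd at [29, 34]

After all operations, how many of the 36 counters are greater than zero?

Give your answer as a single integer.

Step 1: insert ldr at [20, 27] -> counters=[0,0,0,0,0,0,0,0,0,0,0,0,0,0,0,0,0,0,0,0,1,0,0,0,0,0,0,1,0,0,0,0,0,0,0,0]
Step 2: insert l at [10, 20] -> counters=[0,0,0,0,0,0,0,0,0,0,1,0,0,0,0,0,0,0,0,0,2,0,0,0,0,0,0,1,0,0,0,0,0,0,0,0]
Step 3: insert v at [13, 14] -> counters=[0,0,0,0,0,0,0,0,0,0,1,0,0,1,1,0,0,0,0,0,2,0,0,0,0,0,0,1,0,0,0,0,0,0,0,0]
Step 4: insert jga at [23, 29] -> counters=[0,0,0,0,0,0,0,0,0,0,1,0,0,1,1,0,0,0,0,0,2,0,0,1,0,0,0,1,0,1,0,0,0,0,0,0]
Step 5: insert k at [27, 35] -> counters=[0,0,0,0,0,0,0,0,0,0,1,0,0,1,1,0,0,0,0,0,2,0,0,1,0,0,0,2,0,1,0,0,0,0,0,1]
Step 6: insert zwt at [9, 35] -> counters=[0,0,0,0,0,0,0,0,0,1,1,0,0,1,1,0,0,0,0,0,2,0,0,1,0,0,0,2,0,1,0,0,0,0,0,2]
Step 7: insert qrv at [12, 19] -> counters=[0,0,0,0,0,0,0,0,0,1,1,0,1,1,1,0,0,0,0,1,2,0,0,1,0,0,0,2,0,1,0,0,0,0,0,2]
Step 8: insert htp at [11, 15] -> counters=[0,0,0,0,0,0,0,0,0,1,1,1,1,1,1,1,0,0,0,1,2,0,0,1,0,0,0,2,0,1,0,0,0,0,0,2]
Step 9: insert kg at [3, 6] -> counters=[0,0,0,1,0,0,1,0,0,1,1,1,1,1,1,1,0,0,0,1,2,0,0,1,0,0,0,2,0,1,0,0,0,0,0,2]
Step 10: insert rd at [29, 34] -> counters=[0,0,0,1,0,0,1,0,0,1,1,1,1,1,1,1,0,0,0,1,2,0,0,1,0,0,0,2,0,2,0,0,0,0,1,2]
Step 11: insert rd at [29, 34] -> counters=[0,0,0,1,0,0,1,0,0,1,1,1,1,1,1,1,0,0,0,1,2,0,0,1,0,0,0,2,0,3,0,0,0,0,2,2]
Final counters=[0,0,0,1,0,0,1,0,0,1,1,1,1,1,1,1,0,0,0,1,2,0,0,1,0,0,0,2,0,3,0,0,0,0,2,2] -> 16 nonzero

Answer: 16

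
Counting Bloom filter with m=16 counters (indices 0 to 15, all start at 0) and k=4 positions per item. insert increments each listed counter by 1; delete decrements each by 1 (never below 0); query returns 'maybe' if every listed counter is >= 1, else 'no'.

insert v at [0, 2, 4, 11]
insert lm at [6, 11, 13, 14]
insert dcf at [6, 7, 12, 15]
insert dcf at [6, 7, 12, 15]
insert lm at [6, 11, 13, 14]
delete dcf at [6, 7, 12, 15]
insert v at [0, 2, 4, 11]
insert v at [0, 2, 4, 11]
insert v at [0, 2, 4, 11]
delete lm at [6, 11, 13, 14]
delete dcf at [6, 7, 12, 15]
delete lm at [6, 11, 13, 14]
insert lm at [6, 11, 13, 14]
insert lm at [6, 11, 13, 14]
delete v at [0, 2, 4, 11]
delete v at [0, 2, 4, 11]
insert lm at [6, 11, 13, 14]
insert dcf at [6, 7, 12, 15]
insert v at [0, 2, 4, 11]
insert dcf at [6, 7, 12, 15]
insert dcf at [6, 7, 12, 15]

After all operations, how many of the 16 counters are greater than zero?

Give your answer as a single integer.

Answer: 10

Derivation:
Step 1: insert v at [0, 2, 4, 11] -> counters=[1,0,1,0,1,0,0,0,0,0,0,1,0,0,0,0]
Step 2: insert lm at [6, 11, 13, 14] -> counters=[1,0,1,0,1,0,1,0,0,0,0,2,0,1,1,0]
Step 3: insert dcf at [6, 7, 12, 15] -> counters=[1,0,1,0,1,0,2,1,0,0,0,2,1,1,1,1]
Step 4: insert dcf at [6, 7, 12, 15] -> counters=[1,0,1,0,1,0,3,2,0,0,0,2,2,1,1,2]
Step 5: insert lm at [6, 11, 13, 14] -> counters=[1,0,1,0,1,0,4,2,0,0,0,3,2,2,2,2]
Step 6: delete dcf at [6, 7, 12, 15] -> counters=[1,0,1,0,1,0,3,1,0,0,0,3,1,2,2,1]
Step 7: insert v at [0, 2, 4, 11] -> counters=[2,0,2,0,2,0,3,1,0,0,0,4,1,2,2,1]
Step 8: insert v at [0, 2, 4, 11] -> counters=[3,0,3,0,3,0,3,1,0,0,0,5,1,2,2,1]
Step 9: insert v at [0, 2, 4, 11] -> counters=[4,0,4,0,4,0,3,1,0,0,0,6,1,2,2,1]
Step 10: delete lm at [6, 11, 13, 14] -> counters=[4,0,4,0,4,0,2,1,0,0,0,5,1,1,1,1]
Step 11: delete dcf at [6, 7, 12, 15] -> counters=[4,0,4,0,4,0,1,0,0,0,0,5,0,1,1,0]
Step 12: delete lm at [6, 11, 13, 14] -> counters=[4,0,4,0,4,0,0,0,0,0,0,4,0,0,0,0]
Step 13: insert lm at [6, 11, 13, 14] -> counters=[4,0,4,0,4,0,1,0,0,0,0,5,0,1,1,0]
Step 14: insert lm at [6, 11, 13, 14] -> counters=[4,0,4,0,4,0,2,0,0,0,0,6,0,2,2,0]
Step 15: delete v at [0, 2, 4, 11] -> counters=[3,0,3,0,3,0,2,0,0,0,0,5,0,2,2,0]
Step 16: delete v at [0, 2, 4, 11] -> counters=[2,0,2,0,2,0,2,0,0,0,0,4,0,2,2,0]
Step 17: insert lm at [6, 11, 13, 14] -> counters=[2,0,2,0,2,0,3,0,0,0,0,5,0,3,3,0]
Step 18: insert dcf at [6, 7, 12, 15] -> counters=[2,0,2,0,2,0,4,1,0,0,0,5,1,3,3,1]
Step 19: insert v at [0, 2, 4, 11] -> counters=[3,0,3,0,3,0,4,1,0,0,0,6,1,3,3,1]
Step 20: insert dcf at [6, 7, 12, 15] -> counters=[3,0,3,0,3,0,5,2,0,0,0,6,2,3,3,2]
Step 21: insert dcf at [6, 7, 12, 15] -> counters=[3,0,3,0,3,0,6,3,0,0,0,6,3,3,3,3]
Final counters=[3,0,3,0,3,0,6,3,0,0,0,6,3,3,3,3] -> 10 nonzero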